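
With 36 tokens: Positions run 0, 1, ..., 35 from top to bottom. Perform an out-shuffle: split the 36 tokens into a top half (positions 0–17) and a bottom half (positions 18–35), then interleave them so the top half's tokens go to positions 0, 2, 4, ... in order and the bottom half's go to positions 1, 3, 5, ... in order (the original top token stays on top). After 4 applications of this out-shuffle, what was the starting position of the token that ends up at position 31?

Work backwards from position 31, undoing one out-shuffle at a time:
31 ← 33 ← 34 ← 17 ← 26
So the token now at position 31 started at position 26.

26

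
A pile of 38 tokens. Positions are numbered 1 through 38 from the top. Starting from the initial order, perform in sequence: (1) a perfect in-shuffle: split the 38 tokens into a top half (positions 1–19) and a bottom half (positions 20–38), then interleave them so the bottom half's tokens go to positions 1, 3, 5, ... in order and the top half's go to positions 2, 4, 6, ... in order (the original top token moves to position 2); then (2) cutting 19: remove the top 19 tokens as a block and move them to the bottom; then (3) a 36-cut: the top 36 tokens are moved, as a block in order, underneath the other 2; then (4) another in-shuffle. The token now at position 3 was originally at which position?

19

Undo the operations in reverse order, starting from position 3:
  undo op 4 (in-shuffle, from bottom half): 3 ← 21
  undo op 3 (cut 36): 21 ← 19
  undo op 2 (cut 19): 19 ← 38
  undo op 1 (in-shuffle, from top half): 38 ← 19
So the token at position 3 came from original position 19.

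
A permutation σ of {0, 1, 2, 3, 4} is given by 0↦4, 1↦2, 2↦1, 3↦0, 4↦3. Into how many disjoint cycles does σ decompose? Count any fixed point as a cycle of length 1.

Cycle decomposition: (0 4 3) (1 2).
2 cycles.

2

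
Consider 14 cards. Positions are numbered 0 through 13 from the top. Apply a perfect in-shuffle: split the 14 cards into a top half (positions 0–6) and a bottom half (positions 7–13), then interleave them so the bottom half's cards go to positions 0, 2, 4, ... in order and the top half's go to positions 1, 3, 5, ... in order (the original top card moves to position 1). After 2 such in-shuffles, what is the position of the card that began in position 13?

Track the card's position through each in-shuffle:
13 → 12 → 10

10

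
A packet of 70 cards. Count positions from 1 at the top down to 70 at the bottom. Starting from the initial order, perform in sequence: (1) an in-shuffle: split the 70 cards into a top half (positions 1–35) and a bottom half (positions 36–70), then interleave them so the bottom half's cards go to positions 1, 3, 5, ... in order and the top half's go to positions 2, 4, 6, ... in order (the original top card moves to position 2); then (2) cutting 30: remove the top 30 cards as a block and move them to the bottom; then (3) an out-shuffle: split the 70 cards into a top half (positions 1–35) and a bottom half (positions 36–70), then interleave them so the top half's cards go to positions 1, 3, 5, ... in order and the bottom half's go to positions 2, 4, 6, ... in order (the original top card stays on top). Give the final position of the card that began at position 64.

Track the card from position 64 forward through each operation:
  after op 1 (in-shuffle): 64 → 57
  after op 2 (cut 30): 57 → 27
  after op 3 (out-shuffle): 27 → 53

53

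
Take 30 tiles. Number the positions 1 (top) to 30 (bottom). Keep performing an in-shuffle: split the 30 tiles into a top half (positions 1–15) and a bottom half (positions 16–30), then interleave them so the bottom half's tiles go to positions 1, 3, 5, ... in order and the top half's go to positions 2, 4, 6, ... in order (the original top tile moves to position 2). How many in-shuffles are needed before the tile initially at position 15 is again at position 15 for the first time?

Follow position 15 under repeated in-shuffles:
15 → 30 → 29 → 27 → 23 → 15
It first returns after 5 in-shuffles.

5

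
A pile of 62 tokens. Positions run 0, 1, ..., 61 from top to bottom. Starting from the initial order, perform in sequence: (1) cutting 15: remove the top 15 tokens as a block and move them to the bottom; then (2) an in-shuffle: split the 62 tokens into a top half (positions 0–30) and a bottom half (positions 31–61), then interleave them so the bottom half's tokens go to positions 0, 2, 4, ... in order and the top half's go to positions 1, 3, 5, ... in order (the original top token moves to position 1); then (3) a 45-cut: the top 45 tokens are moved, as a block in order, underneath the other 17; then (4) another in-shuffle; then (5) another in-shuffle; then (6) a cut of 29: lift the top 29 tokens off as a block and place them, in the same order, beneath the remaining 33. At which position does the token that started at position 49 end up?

Track the token from position 49 forward through each operation:
  after op 1 (cut 15): 49 → 34
  after op 2 (in-shuffle): 34 → 6
  after op 3 (cut 45): 6 → 23
  after op 4 (in-shuffle): 23 → 47
  after op 5 (in-shuffle): 47 → 32
  after op 6 (cut 29): 32 → 3

3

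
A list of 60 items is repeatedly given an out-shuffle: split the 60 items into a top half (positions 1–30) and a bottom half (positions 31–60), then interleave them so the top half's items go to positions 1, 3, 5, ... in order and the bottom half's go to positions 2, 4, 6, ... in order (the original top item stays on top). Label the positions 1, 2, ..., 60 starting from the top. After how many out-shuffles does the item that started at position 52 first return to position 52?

Follow position 52 under repeated out-shuffles:
52 → 44 → 28 → 55 → 50 → 40 → 20 → 39 → ... → 52 (length 58)
It first returns after 58 out-shuffles.

58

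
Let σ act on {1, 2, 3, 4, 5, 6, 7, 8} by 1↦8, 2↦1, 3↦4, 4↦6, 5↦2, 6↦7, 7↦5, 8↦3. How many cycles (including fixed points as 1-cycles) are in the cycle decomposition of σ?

1

Cycle decomposition: (1 8 3 4 6 7 5 2).
1 cycle.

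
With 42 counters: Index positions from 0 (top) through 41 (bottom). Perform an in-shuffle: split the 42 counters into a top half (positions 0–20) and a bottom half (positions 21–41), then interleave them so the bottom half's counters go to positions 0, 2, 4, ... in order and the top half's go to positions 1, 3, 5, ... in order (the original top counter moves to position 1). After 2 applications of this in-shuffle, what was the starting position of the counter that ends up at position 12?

13

Work backwards from position 12, undoing one in-shuffle at a time:
12 ← 27 ← 13
So the counter now at position 12 started at position 13.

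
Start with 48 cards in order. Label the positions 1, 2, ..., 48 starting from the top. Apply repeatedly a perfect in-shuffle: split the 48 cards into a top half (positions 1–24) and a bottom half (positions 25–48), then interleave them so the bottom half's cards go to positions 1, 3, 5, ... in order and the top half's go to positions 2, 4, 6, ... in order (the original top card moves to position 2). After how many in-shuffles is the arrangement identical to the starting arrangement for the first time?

The in-shuffle permutes the 48 positions with cycle lengths [3, 3, 21, 21].
Every card is home exactly when every cycle has completed a whole number of laps, i.e. after lcm(3, 21) = 21 in-shuffles.

21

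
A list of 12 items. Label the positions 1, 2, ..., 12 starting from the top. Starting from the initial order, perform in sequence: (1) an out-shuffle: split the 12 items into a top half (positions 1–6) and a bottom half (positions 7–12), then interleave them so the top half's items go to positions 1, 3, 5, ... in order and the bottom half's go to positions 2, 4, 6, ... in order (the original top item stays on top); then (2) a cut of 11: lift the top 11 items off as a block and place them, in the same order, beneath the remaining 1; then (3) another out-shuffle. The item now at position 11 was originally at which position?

Undo the operations in reverse order, starting from position 11:
  undo op 3 (out-shuffle, from top half): 11 ← 6
  undo op 2 (cut 11): 6 ← 5
  undo op 1 (out-shuffle, from top half): 5 ← 3
So the item at position 11 came from original position 3.

3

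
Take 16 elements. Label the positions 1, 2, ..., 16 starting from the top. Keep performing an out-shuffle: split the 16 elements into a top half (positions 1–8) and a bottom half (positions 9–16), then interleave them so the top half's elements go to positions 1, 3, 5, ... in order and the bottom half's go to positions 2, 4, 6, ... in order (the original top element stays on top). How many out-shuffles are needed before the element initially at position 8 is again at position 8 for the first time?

Follow position 8 under repeated out-shuffles:
8 → 15 → 14 → 12 → 8
It first returns after 4 out-shuffles.

4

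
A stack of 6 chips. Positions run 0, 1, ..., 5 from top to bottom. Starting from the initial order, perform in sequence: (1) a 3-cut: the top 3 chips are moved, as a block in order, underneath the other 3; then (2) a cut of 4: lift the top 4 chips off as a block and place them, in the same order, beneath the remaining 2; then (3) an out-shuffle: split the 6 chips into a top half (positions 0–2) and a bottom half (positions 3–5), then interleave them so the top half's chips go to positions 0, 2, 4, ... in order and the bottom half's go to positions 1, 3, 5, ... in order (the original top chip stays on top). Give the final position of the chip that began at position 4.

1

Track the chip from position 4 forward through each operation:
  after op 1 (cut 3): 4 → 1
  after op 2 (cut 4): 1 → 3
  after op 3 (out-shuffle): 3 → 1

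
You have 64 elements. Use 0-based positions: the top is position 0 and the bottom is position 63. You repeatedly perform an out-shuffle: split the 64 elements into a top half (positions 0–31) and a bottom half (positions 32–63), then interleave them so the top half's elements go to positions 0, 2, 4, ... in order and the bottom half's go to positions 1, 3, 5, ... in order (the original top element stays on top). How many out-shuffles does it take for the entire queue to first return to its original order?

The out-shuffle permutes the 64 positions with cycle lengths [1, 1, 2, 3, 3, 6, 6, 6, 6, 6, 6, 6, 6, 6].
Every element is home exactly when every cycle has completed a whole number of laps, i.e. after lcm(1, 2, 3, 6) = 6 out-shuffles.

6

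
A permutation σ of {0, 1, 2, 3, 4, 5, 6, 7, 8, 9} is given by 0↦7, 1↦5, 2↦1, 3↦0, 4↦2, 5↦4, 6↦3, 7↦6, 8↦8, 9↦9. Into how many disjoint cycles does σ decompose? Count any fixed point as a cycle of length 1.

4

Cycle decomposition: (0 7 6 3) (1 5 4 2) (8) (9).
4 cycles.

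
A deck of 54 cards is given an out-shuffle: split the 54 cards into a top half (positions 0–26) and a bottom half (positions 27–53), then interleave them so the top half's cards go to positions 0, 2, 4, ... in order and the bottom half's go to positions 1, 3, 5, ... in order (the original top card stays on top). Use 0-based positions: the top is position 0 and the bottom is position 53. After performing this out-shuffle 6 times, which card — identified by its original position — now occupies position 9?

Work backwards from position 9, undoing one out-shuffle at a time:
9 ← 31 ← 42 ← 21 ← 37 ← 45 ← 49
So the card now at position 9 started at position 49.

49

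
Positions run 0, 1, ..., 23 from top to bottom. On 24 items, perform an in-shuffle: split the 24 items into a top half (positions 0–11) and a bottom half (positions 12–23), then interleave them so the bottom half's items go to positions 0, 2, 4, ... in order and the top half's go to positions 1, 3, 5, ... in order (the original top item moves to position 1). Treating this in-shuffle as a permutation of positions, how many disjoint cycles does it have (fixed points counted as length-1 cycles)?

Trace each unvisited position around until it returns:
(0 1 3 7 15 6 ... len 20) (4 9 19 14)
2 cycles in total.

2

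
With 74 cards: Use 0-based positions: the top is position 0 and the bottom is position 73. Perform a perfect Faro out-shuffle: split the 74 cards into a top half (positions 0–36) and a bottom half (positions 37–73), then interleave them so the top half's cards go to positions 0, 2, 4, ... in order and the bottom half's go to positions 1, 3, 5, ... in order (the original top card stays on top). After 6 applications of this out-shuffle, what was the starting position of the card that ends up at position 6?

Work backwards from position 6, undoing one out-shuffle at a time:
6 ← 3 ← 38 ← 19 ← 46 ← 23 ← 48
So the card now at position 6 started at position 48.

48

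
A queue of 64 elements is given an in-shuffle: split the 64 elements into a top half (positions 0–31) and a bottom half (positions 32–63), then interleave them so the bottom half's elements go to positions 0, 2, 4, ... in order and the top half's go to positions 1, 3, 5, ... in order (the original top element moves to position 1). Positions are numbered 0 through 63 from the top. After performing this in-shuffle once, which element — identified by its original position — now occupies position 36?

50

Work backwards from position 36, undoing one in-shuffle at a time:
36 ← 50
So the element now at position 36 started at position 50.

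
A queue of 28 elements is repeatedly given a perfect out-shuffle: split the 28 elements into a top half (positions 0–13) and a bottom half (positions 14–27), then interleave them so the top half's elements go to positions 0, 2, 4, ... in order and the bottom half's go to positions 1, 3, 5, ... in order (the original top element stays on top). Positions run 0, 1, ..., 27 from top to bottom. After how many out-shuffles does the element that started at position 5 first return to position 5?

Follow position 5 under repeated out-shuffles:
5 → 10 → 20 → 13 → 26 → 25 → 23 → 19 → 11 → 22 → 17 → 7 → 14 → 1 → 2 → 4 → 8 → 16 → 5
It first returns after 18 out-shuffles.

18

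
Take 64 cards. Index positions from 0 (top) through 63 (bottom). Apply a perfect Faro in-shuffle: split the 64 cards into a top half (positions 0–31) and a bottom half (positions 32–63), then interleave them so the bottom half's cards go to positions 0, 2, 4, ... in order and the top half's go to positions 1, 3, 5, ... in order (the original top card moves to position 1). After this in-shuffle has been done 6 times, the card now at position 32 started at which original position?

31

Work backwards from position 32, undoing one in-shuffle at a time:
32 ← 48 ← 56 ← 60 ← 62 ← 63 ← 31
So the card now at position 32 started at position 31.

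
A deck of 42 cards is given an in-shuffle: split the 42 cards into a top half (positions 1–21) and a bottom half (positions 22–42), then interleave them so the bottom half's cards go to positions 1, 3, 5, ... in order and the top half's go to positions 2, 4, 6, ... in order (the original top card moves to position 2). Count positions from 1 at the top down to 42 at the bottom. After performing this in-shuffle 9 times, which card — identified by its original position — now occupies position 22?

16

Work backwards from position 22, undoing one in-shuffle at a time:
22 ← 11 ← 27 ← 35 ← 39 ← 41 ← 42 ← 21 ← 32 ← 16
So the card now at position 22 started at position 16.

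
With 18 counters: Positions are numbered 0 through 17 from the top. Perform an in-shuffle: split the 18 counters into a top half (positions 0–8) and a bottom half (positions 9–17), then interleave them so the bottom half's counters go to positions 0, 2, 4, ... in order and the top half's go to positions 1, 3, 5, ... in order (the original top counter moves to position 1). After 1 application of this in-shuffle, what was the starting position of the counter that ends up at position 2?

Work backwards from position 2, undoing one in-shuffle at a time:
2 ← 10
So the counter now at position 2 started at position 10.

10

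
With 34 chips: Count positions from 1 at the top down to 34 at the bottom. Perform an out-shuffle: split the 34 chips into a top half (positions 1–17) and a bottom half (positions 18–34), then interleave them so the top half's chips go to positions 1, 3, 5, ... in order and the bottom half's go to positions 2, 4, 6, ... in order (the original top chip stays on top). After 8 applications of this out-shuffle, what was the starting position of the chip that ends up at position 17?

Work backwards from position 17, undoing one out-shuffle at a time:
17 ← 9 ← 5 ← 3 ← 2 ← 18 ← 26 ← 30 ← 32
So the chip now at position 17 started at position 32.

32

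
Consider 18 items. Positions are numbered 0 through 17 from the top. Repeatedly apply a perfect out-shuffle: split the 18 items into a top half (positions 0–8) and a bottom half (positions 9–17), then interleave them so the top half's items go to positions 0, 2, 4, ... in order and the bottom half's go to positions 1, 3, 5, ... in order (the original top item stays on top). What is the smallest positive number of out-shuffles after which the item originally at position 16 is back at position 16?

Follow position 16 under repeated out-shuffles:
16 → 15 → 13 → 9 → 1 → 2 → 4 → 8 → 16
It first returns after 8 out-shuffles.

8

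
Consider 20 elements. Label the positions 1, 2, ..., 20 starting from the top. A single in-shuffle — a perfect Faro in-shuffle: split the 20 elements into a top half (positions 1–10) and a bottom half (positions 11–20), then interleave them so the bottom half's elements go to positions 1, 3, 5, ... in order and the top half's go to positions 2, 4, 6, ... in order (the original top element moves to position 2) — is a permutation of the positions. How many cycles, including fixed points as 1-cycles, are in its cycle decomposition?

5

Trace each unvisited position around until it returns:
(1 2 4 8 16 11) (3 6 12) (5 10 20 19 17 13) (7 14) (9 18 15)
5 cycles in total.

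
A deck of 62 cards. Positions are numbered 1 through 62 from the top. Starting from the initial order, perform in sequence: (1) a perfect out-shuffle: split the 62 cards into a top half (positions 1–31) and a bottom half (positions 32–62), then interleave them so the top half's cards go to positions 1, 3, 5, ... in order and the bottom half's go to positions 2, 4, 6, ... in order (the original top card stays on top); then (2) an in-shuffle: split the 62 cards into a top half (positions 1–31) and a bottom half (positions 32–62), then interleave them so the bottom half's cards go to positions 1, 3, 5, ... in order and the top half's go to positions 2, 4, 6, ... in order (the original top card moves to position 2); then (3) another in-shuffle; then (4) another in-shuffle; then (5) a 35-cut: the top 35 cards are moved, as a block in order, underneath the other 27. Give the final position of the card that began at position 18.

Track the card from position 18 forward through each operation:
  after op 1 (out-shuffle): 18 → 35
  after op 2 (in-shuffle): 35 → 7
  after op 3 (in-shuffle): 7 → 14
  after op 4 (in-shuffle): 14 → 28
  after op 5 (cut 35): 28 → 55

55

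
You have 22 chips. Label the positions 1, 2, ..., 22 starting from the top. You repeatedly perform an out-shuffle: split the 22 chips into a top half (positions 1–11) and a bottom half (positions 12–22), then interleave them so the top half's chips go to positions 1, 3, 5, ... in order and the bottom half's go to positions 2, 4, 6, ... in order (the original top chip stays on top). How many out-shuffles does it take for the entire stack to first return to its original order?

The out-shuffle permutes the 22 positions with cycle lengths [1, 1, 2, 3, 3, 6, 6].
Every chip is home exactly when every cycle has completed a whole number of laps, i.e. after lcm(1, 2, 3, 6) = 6 out-shuffles.

6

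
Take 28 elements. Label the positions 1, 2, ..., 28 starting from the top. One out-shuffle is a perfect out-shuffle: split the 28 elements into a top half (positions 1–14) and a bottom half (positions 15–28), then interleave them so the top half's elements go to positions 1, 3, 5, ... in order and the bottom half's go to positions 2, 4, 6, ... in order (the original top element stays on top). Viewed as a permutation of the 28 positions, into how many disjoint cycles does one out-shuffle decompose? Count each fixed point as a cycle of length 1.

Trace each unvisited position around until it returns:
(1) (2 3 5 9 17 6 ... len 18) (4 7 13 25 22 16) (10 19) (28)
5 cycles in total.

5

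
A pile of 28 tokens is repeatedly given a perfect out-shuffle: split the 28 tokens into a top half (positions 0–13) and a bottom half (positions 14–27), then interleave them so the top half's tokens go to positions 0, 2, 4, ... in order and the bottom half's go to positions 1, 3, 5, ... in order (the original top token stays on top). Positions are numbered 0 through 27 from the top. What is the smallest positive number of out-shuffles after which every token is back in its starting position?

The out-shuffle permutes the 28 positions with cycle lengths [1, 1, 2, 6, 18].
Every token is home exactly when every cycle has completed a whole number of laps, i.e. after lcm(1, 2, 6, 18) = 18 out-shuffles.

18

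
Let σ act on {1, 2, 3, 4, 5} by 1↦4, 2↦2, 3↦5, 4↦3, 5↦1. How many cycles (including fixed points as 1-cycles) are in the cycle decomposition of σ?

Cycle decomposition: (1 4 3 5) (2).
2 cycles.

2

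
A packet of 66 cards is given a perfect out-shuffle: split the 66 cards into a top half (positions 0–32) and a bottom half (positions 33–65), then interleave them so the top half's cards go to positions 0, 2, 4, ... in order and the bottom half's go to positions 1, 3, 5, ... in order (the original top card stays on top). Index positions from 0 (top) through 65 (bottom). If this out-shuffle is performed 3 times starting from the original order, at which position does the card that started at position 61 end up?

33

Track the card's position through each out-shuffle:
61 → 57 → 49 → 33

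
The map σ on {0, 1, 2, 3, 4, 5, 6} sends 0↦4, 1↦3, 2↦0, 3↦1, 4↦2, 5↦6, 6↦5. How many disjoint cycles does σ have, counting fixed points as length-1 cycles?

3

Cycle decomposition: (0 4 2) (1 3) (5 6).
3 cycles.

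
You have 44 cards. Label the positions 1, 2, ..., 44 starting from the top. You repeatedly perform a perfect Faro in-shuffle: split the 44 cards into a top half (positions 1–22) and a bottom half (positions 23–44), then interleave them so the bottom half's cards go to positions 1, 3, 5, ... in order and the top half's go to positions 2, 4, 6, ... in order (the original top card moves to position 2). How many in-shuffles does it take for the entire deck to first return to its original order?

12

The in-shuffle permutes the 44 positions with cycle lengths [2, 4, 4, 4, 6, 12, 12].
Every card is home exactly when every cycle has completed a whole number of laps, i.e. after lcm(2, 4, 6, 12) = 12 in-shuffles.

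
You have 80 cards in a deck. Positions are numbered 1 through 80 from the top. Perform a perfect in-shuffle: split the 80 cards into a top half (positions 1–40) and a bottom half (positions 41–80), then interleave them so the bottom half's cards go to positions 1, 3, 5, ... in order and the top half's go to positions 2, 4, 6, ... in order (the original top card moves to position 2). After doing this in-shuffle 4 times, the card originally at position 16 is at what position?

13

Track the card's position through each in-shuffle:
16 → 32 → 64 → 47 → 13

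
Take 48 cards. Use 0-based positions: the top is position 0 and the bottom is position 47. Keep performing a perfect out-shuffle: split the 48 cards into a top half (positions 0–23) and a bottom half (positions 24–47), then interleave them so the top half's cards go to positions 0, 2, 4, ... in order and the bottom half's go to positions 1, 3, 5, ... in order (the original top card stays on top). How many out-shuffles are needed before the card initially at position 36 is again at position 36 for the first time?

23

Follow position 36 under repeated out-shuffles:
36 → 25 → 3 → 6 → 12 → 24 → 1 → 2 → ... → 36 (length 23)
It first returns after 23 out-shuffles.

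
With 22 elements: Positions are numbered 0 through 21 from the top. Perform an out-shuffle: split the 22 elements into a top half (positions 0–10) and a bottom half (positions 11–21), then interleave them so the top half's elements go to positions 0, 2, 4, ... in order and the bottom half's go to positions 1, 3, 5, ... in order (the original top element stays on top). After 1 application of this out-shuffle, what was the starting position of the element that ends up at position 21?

21

Work backwards from position 21, undoing one out-shuffle at a time:
21 ← 21
So the element now at position 21 started at position 21.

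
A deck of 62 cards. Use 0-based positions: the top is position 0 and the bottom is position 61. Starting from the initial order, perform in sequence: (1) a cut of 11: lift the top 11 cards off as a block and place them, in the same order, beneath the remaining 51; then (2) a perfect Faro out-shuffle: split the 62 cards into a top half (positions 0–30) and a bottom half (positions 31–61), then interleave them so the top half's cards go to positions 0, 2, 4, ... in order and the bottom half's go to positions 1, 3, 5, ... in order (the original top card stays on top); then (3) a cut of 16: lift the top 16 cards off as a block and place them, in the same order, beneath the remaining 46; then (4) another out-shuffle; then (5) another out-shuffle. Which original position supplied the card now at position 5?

42

Undo the operations in reverse order, starting from position 5:
  undo op 5 (out-shuffle, from bottom half): 5 ← 33
  undo op 4 (out-shuffle, from bottom half): 33 ← 47
  undo op 3 (cut 16): 47 ← 1
  undo op 2 (out-shuffle, from bottom half): 1 ← 31
  undo op 1 (cut 11): 31 ← 42
So the card at position 5 came from original position 42.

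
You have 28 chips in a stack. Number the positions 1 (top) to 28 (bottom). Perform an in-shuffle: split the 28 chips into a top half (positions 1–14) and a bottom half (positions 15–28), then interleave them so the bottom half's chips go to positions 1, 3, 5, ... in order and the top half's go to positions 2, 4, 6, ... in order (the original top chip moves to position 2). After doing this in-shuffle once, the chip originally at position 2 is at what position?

4

Track the chip's position through each in-shuffle:
2 → 4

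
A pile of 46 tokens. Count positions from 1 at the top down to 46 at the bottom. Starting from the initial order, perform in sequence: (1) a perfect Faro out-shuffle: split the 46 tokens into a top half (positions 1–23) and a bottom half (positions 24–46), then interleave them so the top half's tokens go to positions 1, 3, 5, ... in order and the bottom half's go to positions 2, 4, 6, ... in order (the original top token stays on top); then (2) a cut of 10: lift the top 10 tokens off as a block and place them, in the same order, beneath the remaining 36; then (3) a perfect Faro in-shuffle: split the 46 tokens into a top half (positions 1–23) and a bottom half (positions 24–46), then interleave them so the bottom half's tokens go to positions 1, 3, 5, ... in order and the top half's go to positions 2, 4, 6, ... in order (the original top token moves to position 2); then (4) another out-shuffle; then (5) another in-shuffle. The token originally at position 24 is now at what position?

Track the token from position 24 forward through each operation:
  after op 1 (out-shuffle): 24 → 2
  after op 2 (cut 10): 2 → 38
  after op 3 (in-shuffle): 38 → 29
  after op 4 (out-shuffle): 29 → 12
  after op 5 (in-shuffle): 12 → 24

24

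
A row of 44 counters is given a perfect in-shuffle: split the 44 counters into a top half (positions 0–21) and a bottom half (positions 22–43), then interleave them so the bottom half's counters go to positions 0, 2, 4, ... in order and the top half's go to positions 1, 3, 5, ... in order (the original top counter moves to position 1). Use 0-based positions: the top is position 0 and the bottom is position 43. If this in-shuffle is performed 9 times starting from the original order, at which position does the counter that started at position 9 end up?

34

Track the counter's position through each in-shuffle:
9 → 19 → 39 → 34 → 24 → 4 → 9 → 19 → 39 → 34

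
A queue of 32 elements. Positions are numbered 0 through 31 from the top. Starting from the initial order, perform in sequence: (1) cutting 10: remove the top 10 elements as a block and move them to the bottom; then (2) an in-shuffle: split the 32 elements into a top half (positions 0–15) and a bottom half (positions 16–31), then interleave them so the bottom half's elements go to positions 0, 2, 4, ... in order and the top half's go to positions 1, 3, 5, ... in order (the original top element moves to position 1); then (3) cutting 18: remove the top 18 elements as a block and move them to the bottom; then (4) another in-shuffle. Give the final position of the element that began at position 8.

21

Track the element from position 8 forward through each operation:
  after op 1 (cut 10): 8 → 30
  after op 2 (in-shuffle): 30 → 28
  after op 3 (cut 18): 28 → 10
  after op 4 (in-shuffle): 10 → 21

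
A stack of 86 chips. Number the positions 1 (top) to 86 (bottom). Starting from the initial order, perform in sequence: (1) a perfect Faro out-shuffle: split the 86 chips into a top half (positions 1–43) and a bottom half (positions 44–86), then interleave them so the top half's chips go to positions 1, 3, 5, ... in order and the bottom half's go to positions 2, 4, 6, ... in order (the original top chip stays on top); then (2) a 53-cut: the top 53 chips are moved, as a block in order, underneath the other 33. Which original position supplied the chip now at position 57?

Undo the operations in reverse order, starting from position 57:
  undo op 2 (cut 53): 57 ← 24
  undo op 1 (out-shuffle, from bottom half): 24 ← 55
So the chip at position 57 came from original position 55.

55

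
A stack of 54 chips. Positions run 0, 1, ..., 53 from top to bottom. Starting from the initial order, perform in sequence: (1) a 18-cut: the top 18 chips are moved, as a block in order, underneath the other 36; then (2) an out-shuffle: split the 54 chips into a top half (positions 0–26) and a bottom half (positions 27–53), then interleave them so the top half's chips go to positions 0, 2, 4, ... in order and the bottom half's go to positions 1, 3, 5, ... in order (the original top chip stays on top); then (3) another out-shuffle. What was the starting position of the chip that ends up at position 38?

Undo the operations in reverse order, starting from position 38:
  undo op 3 (out-shuffle, from top half): 38 ← 19
  undo op 2 (out-shuffle, from bottom half): 19 ← 36
  undo op 1 (cut 18): 36 ← 0
So the chip at position 38 came from original position 0.

0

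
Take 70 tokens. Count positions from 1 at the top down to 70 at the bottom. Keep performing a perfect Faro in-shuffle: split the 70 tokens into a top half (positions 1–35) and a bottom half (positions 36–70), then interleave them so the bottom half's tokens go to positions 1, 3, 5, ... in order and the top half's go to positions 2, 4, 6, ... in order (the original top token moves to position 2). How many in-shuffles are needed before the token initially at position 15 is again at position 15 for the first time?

35

Follow position 15 under repeated in-shuffles:
15 → 30 → 60 → 49 → 27 → 54 → 37 → 3 → ... → 15 (length 35)
It first returns after 35 in-shuffles.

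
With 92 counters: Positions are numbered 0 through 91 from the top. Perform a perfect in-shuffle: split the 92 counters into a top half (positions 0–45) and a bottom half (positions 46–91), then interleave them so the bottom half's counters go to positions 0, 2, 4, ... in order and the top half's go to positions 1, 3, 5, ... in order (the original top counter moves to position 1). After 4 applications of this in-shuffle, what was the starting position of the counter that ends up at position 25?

Work backwards from position 25, undoing one in-shuffle at a time:
25 ← 12 ← 52 ← 72 ← 82
So the counter now at position 25 started at position 82.

82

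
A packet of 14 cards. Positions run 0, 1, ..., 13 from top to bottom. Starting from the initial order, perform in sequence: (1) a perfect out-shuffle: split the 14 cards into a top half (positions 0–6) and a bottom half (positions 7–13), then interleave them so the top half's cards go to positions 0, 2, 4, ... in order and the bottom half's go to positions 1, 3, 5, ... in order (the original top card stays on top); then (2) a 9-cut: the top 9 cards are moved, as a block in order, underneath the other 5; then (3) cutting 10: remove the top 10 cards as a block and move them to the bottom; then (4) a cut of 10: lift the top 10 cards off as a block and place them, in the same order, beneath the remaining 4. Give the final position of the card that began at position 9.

4

Track the card from position 9 forward through each operation:
  after op 1 (out-shuffle): 9 → 5
  after op 2 (cut 9): 5 → 10
  after op 3 (cut 10): 10 → 0
  after op 4 (cut 10): 0 → 4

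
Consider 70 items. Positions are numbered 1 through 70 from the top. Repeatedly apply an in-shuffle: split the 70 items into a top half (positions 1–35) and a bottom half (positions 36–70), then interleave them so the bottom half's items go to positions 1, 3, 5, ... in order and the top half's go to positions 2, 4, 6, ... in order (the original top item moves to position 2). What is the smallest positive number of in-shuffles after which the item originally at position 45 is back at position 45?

Follow position 45 under repeated in-shuffles:
45 → 19 → 38 → 5 → 10 → 20 → 40 → 9 → ... → 45 (length 35)
It first returns after 35 in-shuffles.

35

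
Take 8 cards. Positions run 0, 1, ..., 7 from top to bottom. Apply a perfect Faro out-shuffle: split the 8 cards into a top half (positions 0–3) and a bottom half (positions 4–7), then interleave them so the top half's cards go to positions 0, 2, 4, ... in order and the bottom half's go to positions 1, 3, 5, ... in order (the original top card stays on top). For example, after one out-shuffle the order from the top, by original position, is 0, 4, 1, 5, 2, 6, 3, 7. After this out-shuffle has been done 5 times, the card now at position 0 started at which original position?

0

Work backwards from position 0, undoing one out-shuffle at a time:
0 ← 0 ← 0 ← 0 ← 0 ← 0
So the card now at position 0 started at position 0.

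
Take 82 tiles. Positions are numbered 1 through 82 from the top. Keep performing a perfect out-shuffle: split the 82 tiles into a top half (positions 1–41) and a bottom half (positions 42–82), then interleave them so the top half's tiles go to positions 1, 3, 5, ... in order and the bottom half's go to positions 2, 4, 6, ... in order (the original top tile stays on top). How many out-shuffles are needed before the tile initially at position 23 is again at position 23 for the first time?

Follow position 23 under repeated out-shuffles:
23 → 45 → 8 → 15 → 29 → 57 → 32 → 63 → ... → 23 (length 54)
It first returns after 54 out-shuffles.

54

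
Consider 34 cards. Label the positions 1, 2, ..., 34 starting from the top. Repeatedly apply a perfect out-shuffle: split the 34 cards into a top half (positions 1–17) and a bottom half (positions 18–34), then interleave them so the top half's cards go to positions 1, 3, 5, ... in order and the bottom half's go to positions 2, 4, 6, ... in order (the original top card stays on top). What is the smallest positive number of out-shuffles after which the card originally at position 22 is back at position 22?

Follow position 22 under repeated out-shuffles:
22 → 10 → 19 → 4 → 7 → 13 → 25 → 16 → 31 → 28 → 22
It first returns after 10 out-shuffles.

10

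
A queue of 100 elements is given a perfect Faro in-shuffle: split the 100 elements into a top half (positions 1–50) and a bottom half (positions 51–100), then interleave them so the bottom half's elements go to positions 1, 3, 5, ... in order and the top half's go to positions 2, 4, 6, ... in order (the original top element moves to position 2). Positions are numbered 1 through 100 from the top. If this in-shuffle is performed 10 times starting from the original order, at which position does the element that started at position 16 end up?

Track the element's position through each in-shuffle:
16 → 32 → 64 → 27 → 54 → 7 → 14 → 28 → 56 → 11 → 22

22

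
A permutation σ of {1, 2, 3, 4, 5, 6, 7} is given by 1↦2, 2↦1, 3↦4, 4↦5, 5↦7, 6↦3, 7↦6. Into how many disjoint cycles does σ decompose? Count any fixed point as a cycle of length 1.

2

Cycle decomposition: (1 2) (3 4 5 7 6).
2 cycles.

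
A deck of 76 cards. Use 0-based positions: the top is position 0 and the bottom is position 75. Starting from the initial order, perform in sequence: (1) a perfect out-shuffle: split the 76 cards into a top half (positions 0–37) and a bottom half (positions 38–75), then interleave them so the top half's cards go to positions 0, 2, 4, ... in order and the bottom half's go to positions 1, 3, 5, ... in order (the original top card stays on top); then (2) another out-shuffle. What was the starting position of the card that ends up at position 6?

Undo the operations in reverse order, starting from position 6:
  undo op 2 (out-shuffle, from top half): 6 ← 3
  undo op 1 (out-shuffle, from bottom half): 3 ← 39
So the card at position 6 came from original position 39.

39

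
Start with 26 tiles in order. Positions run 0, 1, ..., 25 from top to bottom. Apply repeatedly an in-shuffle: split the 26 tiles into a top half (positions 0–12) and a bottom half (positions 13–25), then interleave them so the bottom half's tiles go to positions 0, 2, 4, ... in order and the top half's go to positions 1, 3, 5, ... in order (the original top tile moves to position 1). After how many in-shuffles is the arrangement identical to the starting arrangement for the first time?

18

The in-shuffle permutes the 26 positions with cycle lengths [2, 6, 18].
Every tile is home exactly when every cycle has completed a whole number of laps, i.e. after lcm(2, 6, 18) = 18 in-shuffles.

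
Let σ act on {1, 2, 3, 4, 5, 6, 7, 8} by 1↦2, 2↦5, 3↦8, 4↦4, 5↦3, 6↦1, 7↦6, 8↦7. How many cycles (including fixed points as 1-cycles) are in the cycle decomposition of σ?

2

Cycle decomposition: (1 2 5 3 8 7 6) (4).
2 cycles.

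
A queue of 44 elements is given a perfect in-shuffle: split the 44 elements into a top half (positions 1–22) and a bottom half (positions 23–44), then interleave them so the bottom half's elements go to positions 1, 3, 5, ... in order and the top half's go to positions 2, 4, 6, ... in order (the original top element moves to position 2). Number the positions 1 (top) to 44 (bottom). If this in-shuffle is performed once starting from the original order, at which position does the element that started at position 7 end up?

14

Track the element's position through each in-shuffle:
7 → 14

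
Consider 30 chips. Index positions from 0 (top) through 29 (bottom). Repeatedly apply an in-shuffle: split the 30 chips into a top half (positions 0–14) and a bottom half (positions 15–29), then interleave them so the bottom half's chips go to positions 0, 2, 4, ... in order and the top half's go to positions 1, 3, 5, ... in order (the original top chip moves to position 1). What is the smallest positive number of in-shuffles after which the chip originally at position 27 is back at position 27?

5

Follow position 27 under repeated in-shuffles:
27 → 24 → 18 → 6 → 13 → 27
It first returns after 5 in-shuffles.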